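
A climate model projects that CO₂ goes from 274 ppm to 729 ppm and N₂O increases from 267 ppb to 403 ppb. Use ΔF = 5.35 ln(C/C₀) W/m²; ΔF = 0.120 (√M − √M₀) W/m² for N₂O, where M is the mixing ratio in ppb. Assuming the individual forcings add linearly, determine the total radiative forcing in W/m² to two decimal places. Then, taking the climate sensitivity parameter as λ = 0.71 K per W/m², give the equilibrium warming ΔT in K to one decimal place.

ΔF = 5.68 W/m²; ΔT = 4.0 K

CO₂: 5.35 × ln(729/274) = 5.35 × ln(2.66058) = 5.35 × 0.97854 = 5.2352 W/m².
N₂O: 0.120 × (√403 − √267) = 0.120 × (20.0749 − 16.3401) = 0.120 × 3.7348 = 0.4482 W/m².
Total ΔF = 5.2352 + 0.4482 = 5.6834 W/m².
ΔT = λ ΔF = 0.71 × 5.68 = 4.0328 K.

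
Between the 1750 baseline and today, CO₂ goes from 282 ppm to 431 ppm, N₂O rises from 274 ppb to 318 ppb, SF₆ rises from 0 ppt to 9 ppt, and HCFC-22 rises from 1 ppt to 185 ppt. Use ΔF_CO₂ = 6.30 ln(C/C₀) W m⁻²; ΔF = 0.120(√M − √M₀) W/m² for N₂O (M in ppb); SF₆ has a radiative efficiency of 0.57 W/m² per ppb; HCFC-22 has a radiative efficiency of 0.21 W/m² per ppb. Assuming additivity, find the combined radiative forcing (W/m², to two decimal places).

ΔF = 2.87 W/m²

CO₂: 6.30 × ln(431/282) = 6.30 × ln(1.52837) = 6.30 × 0.42420 = 2.6725 W/m².
N₂O: 0.120 × (√318 − √274) = 0.120 × (17.8326 − 16.5529) = 0.120 × 1.2797 = 0.1536 W/m².
SF₆: Δ = 9 − 0 = 9 ppt = 0.009 ppb; ΔF = 0.57 × 0.009 = 0.0051 W/m².
HCFC-22: Δ = 185 − 1 = 184 ppt = 0.184 ppb; ΔF = 0.21 × 0.184 = 0.0386 W/m².
Total ΔF = 2.6725 + 0.1536 + 0.0051 + 0.0386 = 2.8698 W/m².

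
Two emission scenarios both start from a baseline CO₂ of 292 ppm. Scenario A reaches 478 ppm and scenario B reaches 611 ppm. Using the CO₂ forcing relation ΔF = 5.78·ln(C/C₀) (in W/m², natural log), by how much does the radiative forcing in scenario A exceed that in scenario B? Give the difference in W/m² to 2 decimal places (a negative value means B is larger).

ΔF_A = 5.78 ln(478/292) = 5.78 × 0.49286 = 2.8487 W/m².
ΔF_B = 5.78 ln(611/292) = 5.78 × 0.73834 = 4.2676 W/m².
Difference: 2.8487 − 4.2676 = -1.4189 W/m².

ΔF_A − ΔF_B = -1.42 W/m²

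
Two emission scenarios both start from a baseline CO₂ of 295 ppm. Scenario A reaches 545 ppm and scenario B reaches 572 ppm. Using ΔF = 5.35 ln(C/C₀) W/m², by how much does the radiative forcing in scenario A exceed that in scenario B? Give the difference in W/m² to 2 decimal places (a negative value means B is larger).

ΔF_A = 5.35 ln(545/295) = 5.35 × 0.61381 = 3.2839 W/m².
ΔF_B = 5.35 ln(572/295) = 5.35 × 0.66216 = 3.5426 W/m².
Difference: 3.2839 − 3.5426 = -0.2587 W/m².
(Equivalently, ΔF_A − ΔF_B = 5.35 ln(545/572) = 5.35 × -0.04835 = -0.2587 W/m².)

ΔF_A − ΔF_B = -0.26 W/m²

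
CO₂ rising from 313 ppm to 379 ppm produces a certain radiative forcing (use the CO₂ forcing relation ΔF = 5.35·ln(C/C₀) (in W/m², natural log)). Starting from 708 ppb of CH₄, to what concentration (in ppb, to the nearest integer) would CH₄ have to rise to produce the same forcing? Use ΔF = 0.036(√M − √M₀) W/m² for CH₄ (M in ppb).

M ≈ 3030 ppb

CO₂ forcing: 5.35 × ln(379/313) = 5.35 × 0.191333 = 1.02363 W/m².
Set 0.036(√M − √708) = 1.02363: √M = 1.02363/0.036 + √708 = 28.4342 + 26.6083 = 55.0425.
M = (55.0425)² = 3029.68 ppb.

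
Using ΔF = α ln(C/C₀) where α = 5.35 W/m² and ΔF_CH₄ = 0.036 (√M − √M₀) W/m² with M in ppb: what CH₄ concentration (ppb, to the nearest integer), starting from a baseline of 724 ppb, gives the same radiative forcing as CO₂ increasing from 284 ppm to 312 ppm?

M ≈ 1671 ppb

CO₂ forcing: 5.35 × ln(312/284) = 5.35 × 0.094029 = 0.50306 W/m².
Set 0.036(√M − √724) = 0.50306: √M = 0.50306/0.036 + √724 = 13.9739 + 26.9072 = 40.8811.
M = (40.8811)² = 1671.26 ppb.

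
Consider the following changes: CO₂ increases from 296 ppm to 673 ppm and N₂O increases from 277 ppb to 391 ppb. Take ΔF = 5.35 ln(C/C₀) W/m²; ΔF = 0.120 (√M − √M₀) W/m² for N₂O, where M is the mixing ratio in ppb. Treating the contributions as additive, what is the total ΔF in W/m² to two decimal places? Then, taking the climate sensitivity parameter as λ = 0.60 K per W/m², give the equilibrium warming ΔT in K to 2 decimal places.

ΔF = 4.77 W/m²; ΔT = 2.86 K

CO₂: 5.35 × ln(673/296) = 5.35 × ln(2.27365) = 5.35 × 0.82139 = 4.3944 W/m².
N₂O: 0.120 × (√391 − √277) = 0.120 × (19.7737 − 16.6433) = 0.120 × 3.1304 = 0.3756 W/m².
Total ΔF = 4.3944 + 0.3756 = 4.7700 W/m².
ΔT = λ ΔF = 0.60 × 4.77 = 2.8620 K.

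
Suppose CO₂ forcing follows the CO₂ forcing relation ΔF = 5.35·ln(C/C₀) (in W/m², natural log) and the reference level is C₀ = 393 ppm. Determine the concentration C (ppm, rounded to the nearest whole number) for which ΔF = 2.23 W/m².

Set 5.35 ln(C/393) = 2.23, so ln(C/393) = 2.23/5.35 = 0.41682.
Then C/393 = e^0.41682 = 1.51713, giving C = 393 × 1.51713 = 596.23 ppm.

C ≈ 596 ppm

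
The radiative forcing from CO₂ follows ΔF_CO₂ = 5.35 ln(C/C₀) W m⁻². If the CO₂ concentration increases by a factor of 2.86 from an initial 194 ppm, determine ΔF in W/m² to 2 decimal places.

Because the forcing depends only on the ratio C/C₀, the initial concentration does not enter.
ΔF = 5.35 × ln(2.86) = 5.35 × 1.05082 = 5.6219 W/m².

ΔF = 5.62 W/m²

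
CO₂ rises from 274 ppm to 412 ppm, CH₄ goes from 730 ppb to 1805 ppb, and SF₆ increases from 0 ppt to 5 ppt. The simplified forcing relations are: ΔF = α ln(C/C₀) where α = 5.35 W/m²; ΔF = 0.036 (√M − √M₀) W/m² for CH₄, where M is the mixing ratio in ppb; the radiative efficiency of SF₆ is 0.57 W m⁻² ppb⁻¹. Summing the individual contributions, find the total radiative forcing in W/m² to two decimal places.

ΔF = 2.74 W/m²

CO₂: 5.35 × ln(412/274) = 5.35 × ln(1.50365) = 5.35 × 0.40790 = 2.1823 W/m².
CH₄: 0.036 × (√1805 − √730) = 0.036 × (42.4853 − 27.0185) = 0.036 × 15.4668 = 0.5568 W/m².
SF₆: Δ = 5 − 0 = 5 ppt = 0.005 ppb; ΔF = 0.57 × 0.005 = 0.0029 W/m².
Total ΔF = 2.1823 + 0.5568 + 0.0029 = 2.7420 W/m².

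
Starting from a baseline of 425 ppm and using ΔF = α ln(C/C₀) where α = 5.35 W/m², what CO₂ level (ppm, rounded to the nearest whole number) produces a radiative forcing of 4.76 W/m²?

Set 5.35 ln(C/425) = 4.76, so ln(C/425) = 4.76/5.35 = 0.88972.
Then C/425 = e^0.88972 = 2.43445, giving C = 425 × 2.43445 = 1034.64 ppm.

C ≈ 1035 ppm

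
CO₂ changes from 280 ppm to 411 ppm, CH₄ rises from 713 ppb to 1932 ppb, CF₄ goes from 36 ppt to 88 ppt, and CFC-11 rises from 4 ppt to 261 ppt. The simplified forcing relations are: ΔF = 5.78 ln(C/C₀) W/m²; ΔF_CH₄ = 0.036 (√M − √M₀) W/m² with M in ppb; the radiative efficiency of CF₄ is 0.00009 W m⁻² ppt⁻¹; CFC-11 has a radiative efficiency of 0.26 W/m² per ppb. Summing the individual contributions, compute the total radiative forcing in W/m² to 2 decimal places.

ΔF = 2.91 W/m²

CO₂: 5.78 × ln(411/280) = 5.78 × ln(1.46786) = 5.78 × 0.38381 = 2.2184 W/m².
CH₄: 0.036 × (√1932 − √713) = 0.036 × (43.9545 − 26.7021) = 0.036 × 17.2524 = 0.6211 W/m².
CF₄: ΔF = 0.00009 × (88 − 36) = 0.00009 × 52 = 0.0047 W/m².
CFC-11: Δ = 261 − 4 = 257 ppt = 0.257 ppb; ΔF = 0.26 × 0.257 = 0.0668 W/m².
Total ΔF = 2.2184 + 0.6211 + 0.0047 + 0.0668 = 2.9110 W/m².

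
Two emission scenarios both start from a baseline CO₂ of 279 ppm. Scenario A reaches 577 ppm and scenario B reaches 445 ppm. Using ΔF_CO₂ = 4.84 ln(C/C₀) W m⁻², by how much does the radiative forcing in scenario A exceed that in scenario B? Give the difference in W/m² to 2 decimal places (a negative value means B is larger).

ΔF_A − ΔF_B = 1.26 W/m²

ΔF_A = 4.84 ln(577/279) = 4.84 × 0.72663 = 3.5169 W/m².
ΔF_B = 4.84 ln(445/279) = 4.84 × 0.46686 = 2.2596 W/m².
Difference: 3.5169 − 2.2596 = 1.2573 W/m².
(Equivalently, ΔF_A − ΔF_B = 4.84 ln(577/445) = 4.84 × 0.25977 = 1.2573 W/m².)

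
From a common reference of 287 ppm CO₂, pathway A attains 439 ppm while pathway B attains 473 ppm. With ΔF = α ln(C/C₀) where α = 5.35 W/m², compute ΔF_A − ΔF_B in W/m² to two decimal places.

ΔF_A = 5.35 ln(439/287) = 5.35 × 0.42502 = 2.2739 W/m².
ΔF_B = 5.35 ln(473/287) = 5.35 × 0.49961 = 2.6729 W/m².
Difference: 2.2739 − 2.6729 = -0.3990 W/m².

ΔF_A − ΔF_B = -0.40 W/m²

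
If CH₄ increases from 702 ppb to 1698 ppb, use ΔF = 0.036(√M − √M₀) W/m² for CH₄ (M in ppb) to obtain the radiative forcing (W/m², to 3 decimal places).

ΔF = 0.530 W/m²

CH₄: 0.036 × (√1698 − √702) = 0.036 × (41.2068 − 26.4953) = 0.036 × 14.7115 = 0.5296 W/m².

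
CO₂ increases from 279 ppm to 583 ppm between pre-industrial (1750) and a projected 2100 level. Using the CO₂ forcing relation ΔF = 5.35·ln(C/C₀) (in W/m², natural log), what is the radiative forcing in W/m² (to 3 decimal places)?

ΔF = 3.943 W/m²

CO₂: 5.35 × ln(583/279) = 5.35 × ln(2.08961) = 5.35 × 0.73698 = 3.9428 W/m².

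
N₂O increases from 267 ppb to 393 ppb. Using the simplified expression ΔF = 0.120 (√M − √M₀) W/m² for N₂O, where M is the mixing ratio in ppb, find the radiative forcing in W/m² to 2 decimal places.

N₂O: 0.120 × (√393 − √267) = 0.120 × (19.8242 − 16.3401) = 0.120 × 3.4841 = 0.4181 W/m².

ΔF = 0.42 W/m²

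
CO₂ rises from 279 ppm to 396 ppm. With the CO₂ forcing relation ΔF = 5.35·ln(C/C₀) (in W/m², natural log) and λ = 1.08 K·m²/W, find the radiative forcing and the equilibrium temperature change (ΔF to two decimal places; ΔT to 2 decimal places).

CO₂: 5.35 × ln(396/279) = 5.35 × ln(1.41935) = 5.35 × 0.35020 = 1.8736 W/m².
ΔT = λ ΔF = 1.08 × 1.87 = 2.0196 K.

ΔF = 1.87 W/m²; ΔT = 2.02 K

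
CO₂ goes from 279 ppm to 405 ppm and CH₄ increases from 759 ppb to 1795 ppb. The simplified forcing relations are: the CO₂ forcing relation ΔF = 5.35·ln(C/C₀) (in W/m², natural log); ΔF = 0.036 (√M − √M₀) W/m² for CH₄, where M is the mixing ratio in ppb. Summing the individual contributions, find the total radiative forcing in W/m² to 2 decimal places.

ΔF = 2.53 W/m²

CO₂: 5.35 × ln(405/279) = 5.35 × ln(1.45161) = 5.35 × 0.37267 = 1.9938 W/m².
CH₄: 0.036 × (√1795 − √759) = 0.036 × (42.3674 − 27.5500) = 0.036 × 14.8174 = 0.5334 W/m².
Total ΔF = 1.9938 + 0.5334 = 2.5272 W/m².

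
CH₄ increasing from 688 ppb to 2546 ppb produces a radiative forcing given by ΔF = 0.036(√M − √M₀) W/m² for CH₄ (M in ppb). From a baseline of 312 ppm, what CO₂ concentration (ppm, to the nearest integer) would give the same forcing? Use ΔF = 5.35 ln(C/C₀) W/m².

CH₄ forcing: 0.036 × (√2546 − √688) = 0.036 × (50.4579 − 26.2298) = 0.036 × 24.2281 = 0.87221 W/m².
Set 5.35 ln(C/312) = 0.87221: ln(C/312) = 0.87221/5.35 = 0.16303, so C = 312 × e^0.16303 = 312 × 1.17707 = 367.25 ppm.

C ≈ 367 ppm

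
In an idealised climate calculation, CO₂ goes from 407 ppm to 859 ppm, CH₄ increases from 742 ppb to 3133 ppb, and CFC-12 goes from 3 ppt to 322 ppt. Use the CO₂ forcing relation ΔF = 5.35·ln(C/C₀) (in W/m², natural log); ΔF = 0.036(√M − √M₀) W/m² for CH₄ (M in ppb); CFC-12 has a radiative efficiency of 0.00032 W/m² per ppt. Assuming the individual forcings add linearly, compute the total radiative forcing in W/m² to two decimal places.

ΔF = 5.13 W/m²

CO₂: 5.35 × ln(859/407) = 5.35 × ln(2.11057) = 5.35 × 0.74696 = 3.9962 W/m².
CH₄: 0.036 × (√3133 − √742) = 0.036 × (55.9732 − 27.2397) = 0.036 × 28.7335 = 1.0344 W/m².
CFC-12: ΔF = 0.00032 × (322 − 3) = 0.00032 × 319 = 0.1021 W/m².
Total ΔF = 3.9962 + 1.0344 + 0.1021 = 5.1327 W/m².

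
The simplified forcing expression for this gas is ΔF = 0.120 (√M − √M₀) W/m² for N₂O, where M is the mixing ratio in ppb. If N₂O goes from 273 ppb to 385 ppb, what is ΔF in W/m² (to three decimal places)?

ΔF = 0.372 W/m²

N₂O: 0.120 × (√385 − √273) = 0.120 × (19.6214 − 16.5227) = 0.120 × 3.0987 = 0.3718 W/m².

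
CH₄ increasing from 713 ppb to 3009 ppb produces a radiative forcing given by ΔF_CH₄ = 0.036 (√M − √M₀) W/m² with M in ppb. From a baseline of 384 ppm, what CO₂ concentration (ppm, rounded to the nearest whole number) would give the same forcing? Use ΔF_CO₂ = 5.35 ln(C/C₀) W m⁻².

CH₄ forcing: 0.036 × (√3009 − √713) = 0.036 × (54.8544 − 26.7021) = 0.036 × 28.1523 = 1.01348 W/m².
Set 5.35 ln(C/384) = 1.01348: ln(C/384) = 1.01348/5.35 = 0.18944, so C = 384 × e^0.18944 = 384 × 1.20857 = 464.09 ppm.

C ≈ 464 ppm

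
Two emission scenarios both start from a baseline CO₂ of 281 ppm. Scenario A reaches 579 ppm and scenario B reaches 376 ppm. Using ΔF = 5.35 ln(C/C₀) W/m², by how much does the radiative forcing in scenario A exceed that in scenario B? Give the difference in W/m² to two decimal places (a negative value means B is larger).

ΔF_A = 5.35 ln(579/281) = 5.35 × 0.72295 = 3.8678 W/m².
ΔF_B = 5.35 ln(376/281) = 5.35 × 0.29123 = 1.5581 W/m².
Difference: 3.8678 − 1.5581 = 2.3097 W/m².

ΔF_A − ΔF_B = 2.31 W/m²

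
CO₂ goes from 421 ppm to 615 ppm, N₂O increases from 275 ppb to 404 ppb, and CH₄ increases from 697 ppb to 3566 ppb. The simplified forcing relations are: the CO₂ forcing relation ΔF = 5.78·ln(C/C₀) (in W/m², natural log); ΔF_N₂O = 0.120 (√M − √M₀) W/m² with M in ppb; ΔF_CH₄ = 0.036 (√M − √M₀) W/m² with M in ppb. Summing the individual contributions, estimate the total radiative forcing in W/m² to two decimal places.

CO₂: 5.78 × ln(615/421) = 5.78 × ln(1.46081) = 5.78 × 0.37899 = 2.1906 W/m².
N₂O: 0.120 × (√404 − √275) = 0.120 × (20.0998 − 16.5831) = 0.120 × 3.5167 = 0.4220 W/m².
CH₄: 0.036 × (√3566 − √697) = 0.036 × (59.7160 − 26.4008) = 0.036 × 33.3152 = 1.1993 W/m².
Total ΔF = 2.1906 + 0.4220 + 1.1993 = 3.8119 W/m².

ΔF = 3.81 W/m²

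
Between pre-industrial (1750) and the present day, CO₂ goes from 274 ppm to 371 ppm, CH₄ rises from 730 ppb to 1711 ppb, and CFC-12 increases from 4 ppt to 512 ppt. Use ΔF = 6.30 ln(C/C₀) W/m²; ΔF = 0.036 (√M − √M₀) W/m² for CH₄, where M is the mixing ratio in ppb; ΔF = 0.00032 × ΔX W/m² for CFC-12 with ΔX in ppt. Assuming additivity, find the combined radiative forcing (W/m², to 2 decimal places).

CO₂: 6.30 × ln(371/274) = 6.30 × ln(1.35401) = 6.30 × 0.30307 = 1.9093 W/m².
CH₄: 0.036 × (√1711 − √730) = 0.036 × (41.3642 − 27.0185) = 0.036 × 14.3457 = 0.5164 W/m².
CFC-12: ΔF = 0.00032 × (512 − 4) = 0.00032 × 508 = 0.1626 W/m².
Total ΔF = 1.9093 + 0.5164 + 0.1626 = 2.5883 W/m².

ΔF = 2.59 W/m²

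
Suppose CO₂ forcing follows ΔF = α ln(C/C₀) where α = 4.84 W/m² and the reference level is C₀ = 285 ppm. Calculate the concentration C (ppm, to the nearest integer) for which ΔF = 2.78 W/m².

C ≈ 506 ppm

Set 4.84 ln(C/285) = 2.78, so ln(C/285) = 2.78/4.84 = 0.57438.
Then C/285 = e^0.57438 = 1.77603, giving C = 285 × 1.77603 = 506.17 ppm.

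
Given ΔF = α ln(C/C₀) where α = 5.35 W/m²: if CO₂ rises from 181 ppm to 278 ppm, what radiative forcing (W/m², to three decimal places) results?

CO₂ absorption bands are partially saturated, so forcing scales with the logarithm of the concentration ratio.
CO₂: 5.35 × ln(278/181) = 5.35 × ln(1.53591) = 5.35 × 0.42912 = 2.2958 W/m².

ΔF = 2.296 W/m²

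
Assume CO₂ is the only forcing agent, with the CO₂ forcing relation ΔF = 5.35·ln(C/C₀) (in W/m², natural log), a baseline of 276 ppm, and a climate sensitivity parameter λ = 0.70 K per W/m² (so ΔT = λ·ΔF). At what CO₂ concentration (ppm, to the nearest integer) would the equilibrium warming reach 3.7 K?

Required forcing: ΔF = ΔT/λ = 3.7/0.70 = 5.2857 W/m².
Then ln(C/276) = ΔF/5.35 = 5.2857/5.35 = 0.98798.
So C = 276 × e^0.98798 = 276 × 2.68580 = 741.28 ppm.

C ≈ 741 ppm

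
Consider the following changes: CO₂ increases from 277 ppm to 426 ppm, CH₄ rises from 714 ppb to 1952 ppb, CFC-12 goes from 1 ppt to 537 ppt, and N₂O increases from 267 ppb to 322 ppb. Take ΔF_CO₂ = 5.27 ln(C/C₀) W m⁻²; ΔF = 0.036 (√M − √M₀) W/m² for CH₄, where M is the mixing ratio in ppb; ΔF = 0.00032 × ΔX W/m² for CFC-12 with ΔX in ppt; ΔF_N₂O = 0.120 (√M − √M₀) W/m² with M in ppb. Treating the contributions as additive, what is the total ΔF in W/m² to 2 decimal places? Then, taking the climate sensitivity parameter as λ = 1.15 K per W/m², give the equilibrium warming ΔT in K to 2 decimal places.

CO₂: 5.27 × ln(426/277) = 5.27 × ln(1.53791) = 5.27 × 0.43042 = 2.2683 W/m².
CH₄: 0.036 × (√1952 − √714) = 0.036 × (44.1814 − 26.7208) = 0.036 × 17.4606 = 0.6286 W/m².
CFC-12: ΔF = 0.00032 × (537 − 1) = 0.00032 × 536 = 0.1715 W/m².
N₂O: 0.120 × (√322 − √267) = 0.120 × (17.9444 − 16.3401) = 0.120 × 1.6043 = 0.1925 W/m².
Total ΔF = 2.2683 + 0.6286 + 0.1715 + 0.1925 = 3.2609 W/m².
ΔT = λ ΔF = 1.15 × 3.26 = 3.7490 K.

ΔF = 3.26 W/m²; ΔT = 3.75 K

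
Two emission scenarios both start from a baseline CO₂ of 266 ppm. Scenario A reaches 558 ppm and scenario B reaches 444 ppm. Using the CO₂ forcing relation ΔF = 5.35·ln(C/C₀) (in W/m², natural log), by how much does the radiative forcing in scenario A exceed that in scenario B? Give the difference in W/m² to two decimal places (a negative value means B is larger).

ΔF_A = 5.35 ln(558/266) = 5.35 × 0.74086 = 3.9636 W/m².
ΔF_B = 5.35 ln(444/266) = 5.35 × 0.51233 = 2.7410 W/m².
Difference: 3.9636 − 2.7410 = 1.2226 W/m².

ΔF_A − ΔF_B = 1.22 W/m²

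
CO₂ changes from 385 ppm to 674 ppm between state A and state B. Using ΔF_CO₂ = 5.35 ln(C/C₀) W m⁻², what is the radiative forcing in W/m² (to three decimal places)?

CO₂: 5.35 × ln(674/385) = 5.35 × ln(1.75065) = 5.35 × 0.55999 = 2.9959 W/m².

ΔF = 2.996 W/m²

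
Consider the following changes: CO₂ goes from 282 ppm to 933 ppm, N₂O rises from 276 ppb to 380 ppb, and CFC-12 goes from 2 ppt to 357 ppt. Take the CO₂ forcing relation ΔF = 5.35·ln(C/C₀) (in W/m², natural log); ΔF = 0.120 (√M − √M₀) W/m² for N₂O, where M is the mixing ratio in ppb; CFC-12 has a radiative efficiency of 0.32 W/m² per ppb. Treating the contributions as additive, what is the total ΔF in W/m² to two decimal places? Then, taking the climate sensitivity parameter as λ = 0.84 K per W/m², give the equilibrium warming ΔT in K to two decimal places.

CO₂: 5.35 × ln(933/282) = 5.35 × ln(3.30851) = 5.35 × 1.19650 = 6.4013 W/m².
N₂O: 0.120 × (√380 − √276) = 0.120 × (19.4936 − 16.6132) = 0.120 × 2.8804 = 0.3456 W/m².
CFC-12: Δ = 357 − 2 = 355 ppt = 0.355 ppb; ΔF = 0.32 × 0.355 = 0.1136 W/m².
Total ΔF = 6.4013 + 0.3456 + 0.1136 = 6.8605 W/m².
ΔT = λ ΔF = 0.84 × 6.86 = 5.7624 K.

ΔF = 6.86 W/m²; ΔT = 5.76 K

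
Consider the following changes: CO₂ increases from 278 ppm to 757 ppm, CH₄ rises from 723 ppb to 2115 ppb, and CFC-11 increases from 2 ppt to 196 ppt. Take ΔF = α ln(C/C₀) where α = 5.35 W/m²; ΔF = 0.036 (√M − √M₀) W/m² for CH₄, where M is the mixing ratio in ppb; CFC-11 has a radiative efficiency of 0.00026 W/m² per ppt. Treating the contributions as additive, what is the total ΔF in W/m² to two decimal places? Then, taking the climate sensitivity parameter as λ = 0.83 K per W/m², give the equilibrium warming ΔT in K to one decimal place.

CO₂: 5.35 × ln(757/278) = 5.35 × ln(2.72302) = 5.35 × 1.00174 = 5.3593 W/m².
CH₄: 0.036 × (√2115 − √723) = 0.036 × (45.9891 − 26.8887) = 0.036 × 19.1004 = 0.6876 W/m².
CFC-11: ΔF = 0.00026 × (196 − 2) = 0.00026 × 194 = 0.0504 W/m².
Total ΔF = 5.3593 + 0.6876 + 0.0504 = 6.0973 W/m².
ΔT = λ ΔF = 0.83 × 6.10 = 5.0630 K.

ΔF = 6.10 W/m²; ΔT = 5.1 K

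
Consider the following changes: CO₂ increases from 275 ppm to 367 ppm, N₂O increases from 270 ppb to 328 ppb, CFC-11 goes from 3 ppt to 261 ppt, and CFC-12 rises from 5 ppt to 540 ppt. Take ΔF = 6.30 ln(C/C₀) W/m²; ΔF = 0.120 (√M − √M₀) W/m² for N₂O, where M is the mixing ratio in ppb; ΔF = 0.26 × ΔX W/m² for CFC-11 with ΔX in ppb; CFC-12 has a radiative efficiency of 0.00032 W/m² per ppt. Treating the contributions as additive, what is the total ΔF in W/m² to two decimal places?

ΔF = 2.26 W/m²

CO₂: 6.30 × ln(367/275) = 6.30 × ln(1.33455) = 6.30 × 0.28859 = 1.8181 W/m².
N₂O: 0.120 × (√328 − √270) = 0.120 × (18.1108 − 16.4317) = 0.120 × 1.6791 = 0.2015 W/m².
CFC-11: Δ = 261 − 3 = 258 ppt = 0.258 ppb; ΔF = 0.26 × 0.258 = 0.0671 W/m².
CFC-12: ΔF = 0.00032 × (540 − 5) = 0.00032 × 535 = 0.1712 W/m².
Total ΔF = 1.8181 + 0.2015 + 0.0671 + 0.1712 = 2.2579 W/m².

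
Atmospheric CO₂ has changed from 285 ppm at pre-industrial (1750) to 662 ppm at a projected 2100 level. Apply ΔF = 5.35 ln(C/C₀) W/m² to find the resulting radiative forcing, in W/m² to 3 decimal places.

ΔF = 4.509 W/m²

CO₂: 5.35 × ln(662/285) = 5.35 × ln(2.32281) = 5.35 × 0.84278 = 4.5089 W/m².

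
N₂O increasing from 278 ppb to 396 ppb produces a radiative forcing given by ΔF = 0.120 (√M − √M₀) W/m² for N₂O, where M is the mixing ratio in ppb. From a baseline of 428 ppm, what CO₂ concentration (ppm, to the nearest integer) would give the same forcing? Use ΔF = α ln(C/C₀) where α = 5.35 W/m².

C ≈ 460 ppm

N₂O forcing: 0.120 × (√396 − √278) = 0.120 × (19.8997 − 16.6733) = 0.120 × 3.2264 = 0.38717 W/m².
Set 5.35 ln(C/428) = 0.38717: ln(C/428) = 0.38717/5.35 = 0.07237, so C = 428 × e^0.07237 = 428 × 1.07505 = 460.12 ppm.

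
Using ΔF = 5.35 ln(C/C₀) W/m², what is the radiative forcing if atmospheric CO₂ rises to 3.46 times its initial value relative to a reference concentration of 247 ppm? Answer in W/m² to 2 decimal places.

ΔF = 6.64 W/m²

Because the forcing depends only on the ratio C/C₀, the initial concentration does not enter.
ΔF = 5.35 × ln(3.46) = 5.35 × 1.24127 = 6.6408 W/m².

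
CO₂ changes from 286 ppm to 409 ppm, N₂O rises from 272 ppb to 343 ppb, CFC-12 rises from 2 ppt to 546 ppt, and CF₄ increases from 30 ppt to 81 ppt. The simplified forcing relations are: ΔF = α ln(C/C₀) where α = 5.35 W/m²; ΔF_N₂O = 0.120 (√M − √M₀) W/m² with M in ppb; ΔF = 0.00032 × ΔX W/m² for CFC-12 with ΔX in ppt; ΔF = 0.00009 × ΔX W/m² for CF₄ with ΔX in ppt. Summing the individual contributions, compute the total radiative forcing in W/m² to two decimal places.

CO₂: 5.35 × ln(409/286) = 5.35 × ln(1.43007) = 5.35 × 0.35772 = 1.9138 W/m².
N₂O: 0.120 × (√343 − √272) = 0.120 × (18.5203 − 16.4924) = 0.120 × 2.0279 = 0.2433 W/m².
CFC-12: ΔF = 0.00032 × (546 − 2) = 0.00032 × 544 = 0.1741 W/m².
CF₄: ΔF = 0.00009 × (81 − 30) = 0.00009 × 51 = 0.0046 W/m².
Total ΔF = 1.9138 + 0.2433 + 0.1741 + 0.0046 = 2.3358 W/m².

ΔF = 2.34 W/m²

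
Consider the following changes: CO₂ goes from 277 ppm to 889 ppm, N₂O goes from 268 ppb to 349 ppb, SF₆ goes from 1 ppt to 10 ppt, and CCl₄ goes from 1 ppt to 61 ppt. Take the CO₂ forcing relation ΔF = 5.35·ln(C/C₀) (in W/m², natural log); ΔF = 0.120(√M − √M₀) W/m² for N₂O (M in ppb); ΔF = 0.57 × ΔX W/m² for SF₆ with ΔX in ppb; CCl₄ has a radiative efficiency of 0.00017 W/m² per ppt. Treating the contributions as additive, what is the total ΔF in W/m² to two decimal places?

CO₂: 5.35 × ln(889/277) = 5.35 × ln(3.20939) = 5.35 × 1.16608 = 6.2385 W/m².
N₂O: 0.120 × (√349 − √268) = 0.120 × (18.6815 − 16.3707) = 0.120 × 2.3108 = 0.2773 W/m².
SF₆: Δ = 10 − 1 = 9 ppt = 0.009 ppb; ΔF = 0.57 × 0.009 = 0.0051 W/m².
CCl₄: ΔF = 0.00017 × (61 − 1) = 0.00017 × 60 = 0.0102 W/m².
Total ΔF = 6.2385 + 0.2773 + 0.0051 + 0.0102 = 6.5311 W/m².

ΔF = 6.53 W/m²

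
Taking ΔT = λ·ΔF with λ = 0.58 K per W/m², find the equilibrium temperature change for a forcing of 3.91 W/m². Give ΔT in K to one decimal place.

ΔT = λ ΔF = 0.58 × 3.91 = 2.2678 K.

ΔT = 2.3 K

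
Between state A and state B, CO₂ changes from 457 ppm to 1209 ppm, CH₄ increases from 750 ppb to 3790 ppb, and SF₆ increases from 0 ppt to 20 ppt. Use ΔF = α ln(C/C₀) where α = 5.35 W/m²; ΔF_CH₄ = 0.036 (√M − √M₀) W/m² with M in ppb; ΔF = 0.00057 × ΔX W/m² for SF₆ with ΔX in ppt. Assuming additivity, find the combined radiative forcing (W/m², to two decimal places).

ΔF = 6.45 W/m²

CO₂: 5.35 × ln(1209/457) = 5.35 × ln(2.64551) = 5.35 × 0.97286 = 5.2048 W/m².
CH₄: 0.036 × (√3790 − √750) = 0.036 × (61.5630 − 27.3861) = 0.036 × 34.1769 = 1.2304 W/m².
SF₆: ΔF = 0.00057 × (20 − 0) = 0.00057 × 20 = 0.0114 W/m².
Total ΔF = 5.2048 + 1.2304 + 0.0114 = 6.4466 W/m².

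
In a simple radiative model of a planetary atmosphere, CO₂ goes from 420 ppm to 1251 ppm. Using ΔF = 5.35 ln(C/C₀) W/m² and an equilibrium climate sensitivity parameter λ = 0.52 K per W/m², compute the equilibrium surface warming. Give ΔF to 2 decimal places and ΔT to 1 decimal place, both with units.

CO₂: 5.35 × ln(1251/420) = 5.35 × ln(2.97857) = 5.35 × 1.09144 = 5.8392 W/m².
ΔT = λ ΔF = 0.52 × 5.84 = 3.0368 K.

ΔF = 5.84 W/m²; ΔT = 3.0 K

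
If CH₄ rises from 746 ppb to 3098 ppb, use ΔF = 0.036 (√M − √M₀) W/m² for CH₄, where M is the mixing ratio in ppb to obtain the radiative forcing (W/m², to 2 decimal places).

CH₄: 0.036 × (√3098 − √746) = 0.036 × (55.6597 − 27.3130) = 0.036 × 28.3467 = 1.0205 W/m².

ΔF = 1.02 W/m²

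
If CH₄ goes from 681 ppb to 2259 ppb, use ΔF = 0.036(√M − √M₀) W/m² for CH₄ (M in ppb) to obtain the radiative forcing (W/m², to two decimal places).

CH₄: 0.036 × (√2259 − √681) = 0.036 × (47.5289 − 26.0960) = 0.036 × 21.4329 = 0.7716 W/m².

ΔF = 0.77 W/m²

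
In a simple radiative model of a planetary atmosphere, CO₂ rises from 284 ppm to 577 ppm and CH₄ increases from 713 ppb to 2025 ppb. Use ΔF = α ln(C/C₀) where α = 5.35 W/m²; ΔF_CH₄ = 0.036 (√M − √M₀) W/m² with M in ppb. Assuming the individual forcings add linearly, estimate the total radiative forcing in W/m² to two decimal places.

ΔF = 4.45 W/m²

CO₂: 5.35 × ln(577/284) = 5.35 × ln(2.03169) = 5.35 × 0.70887 = 3.7925 W/m².
CH₄: 0.036 × (√2025 − √713) = 0.036 × (45.0000 − 26.7021) = 0.036 × 18.2979 = 0.6587 W/m².
Total ΔF = 3.7925 + 0.6587 = 4.4512 W/m².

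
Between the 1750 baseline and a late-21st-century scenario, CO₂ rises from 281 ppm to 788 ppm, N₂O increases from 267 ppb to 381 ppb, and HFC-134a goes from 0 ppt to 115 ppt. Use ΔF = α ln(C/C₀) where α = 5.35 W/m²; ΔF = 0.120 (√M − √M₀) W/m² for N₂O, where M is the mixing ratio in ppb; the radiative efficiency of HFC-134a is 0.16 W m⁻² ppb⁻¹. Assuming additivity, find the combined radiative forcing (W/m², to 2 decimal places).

ΔF = 5.92 W/m²

CO₂: 5.35 × ln(788/281) = 5.35 × ln(2.80427) = 5.35 × 1.03114 = 5.5166 W/m².
N₂O: 0.120 × (√381 − √267) = 0.120 × (19.5192 − 16.3401) = 0.120 × 3.1791 = 0.3815 W/m².
HFC-134a: Δ = 115 − 0 = 115 ppt = 0.115 ppb; ΔF = 0.16 × 0.115 = 0.0184 W/m².
Total ΔF = 5.5166 + 0.3815 + 0.0184 = 5.9165 W/m².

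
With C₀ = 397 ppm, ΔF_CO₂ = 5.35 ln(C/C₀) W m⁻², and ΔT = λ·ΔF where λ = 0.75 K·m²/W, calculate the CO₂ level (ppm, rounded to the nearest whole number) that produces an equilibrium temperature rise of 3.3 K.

C ≈ 904 ppm

Required forcing: ΔF = ΔT/λ = 3.3/0.75 = 4.4000 W/m².
Then ln(C/397) = ΔF/5.35 = 4.4000/5.35 = 0.82243.
So C = 397 × e^0.82243 = 397 × 2.27602 = 903.58 ppm.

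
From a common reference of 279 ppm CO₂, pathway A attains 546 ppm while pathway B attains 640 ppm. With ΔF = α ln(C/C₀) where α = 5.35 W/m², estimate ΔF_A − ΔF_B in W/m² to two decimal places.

ΔF_A = 5.35 ln(546/279) = 5.35 × 0.67141 = 3.5920 W/m².
ΔF_B = 5.35 ln(640/279) = 5.35 × 0.83026 = 4.4419 W/m².
Difference: 3.5920 − 4.4419 = -0.8499 W/m².

ΔF_A − ΔF_B = -0.85 W/m²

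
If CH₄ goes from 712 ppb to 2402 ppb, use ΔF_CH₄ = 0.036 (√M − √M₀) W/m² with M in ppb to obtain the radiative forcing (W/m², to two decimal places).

ΔF = 0.80 W/m²

CH₄: 0.036 × (√2402 − √712) = 0.036 × (49.0102 − 26.6833) = 0.036 × 22.3269 = 0.8038 W/m².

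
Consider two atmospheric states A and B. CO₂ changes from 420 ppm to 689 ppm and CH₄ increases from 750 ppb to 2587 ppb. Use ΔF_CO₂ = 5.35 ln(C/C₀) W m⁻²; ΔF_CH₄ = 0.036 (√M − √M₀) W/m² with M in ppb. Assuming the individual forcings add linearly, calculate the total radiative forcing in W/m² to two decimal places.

ΔF = 3.49 W/m²

CO₂: 5.35 × ln(689/420) = 5.35 × ln(1.64048) = 5.35 × 0.49499 = 2.6482 W/m².
CH₄: 0.036 × (√2587 − √750) = 0.036 × (50.8626 − 27.3861) = 0.036 × 23.4765 = 0.8452 W/m².
Total ΔF = 2.6482 + 0.8452 = 3.4934 W/m².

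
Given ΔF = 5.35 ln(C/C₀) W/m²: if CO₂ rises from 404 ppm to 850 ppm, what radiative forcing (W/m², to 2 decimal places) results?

ΔF = 3.98 W/m²

CO₂: 5.35 × ln(850/404) = 5.35 × ln(2.10396) = 5.35 × 0.74382 = 3.9794 W/m².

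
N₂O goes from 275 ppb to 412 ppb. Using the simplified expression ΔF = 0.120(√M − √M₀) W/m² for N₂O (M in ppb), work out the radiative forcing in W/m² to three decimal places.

N₂O: 0.120 × (√412 − √275) = 0.120 × (20.2978 − 16.5831) = 0.120 × 3.7147 = 0.4458 W/m².

ΔF = 0.446 W/m²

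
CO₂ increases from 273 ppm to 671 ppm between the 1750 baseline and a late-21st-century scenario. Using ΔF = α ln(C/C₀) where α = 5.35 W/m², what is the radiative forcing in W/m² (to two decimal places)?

ΔF = 4.81 W/m²

CO₂: 5.35 × ln(671/273) = 5.35 × ln(2.45788) = 5.35 × 0.89930 = 4.8113 W/m².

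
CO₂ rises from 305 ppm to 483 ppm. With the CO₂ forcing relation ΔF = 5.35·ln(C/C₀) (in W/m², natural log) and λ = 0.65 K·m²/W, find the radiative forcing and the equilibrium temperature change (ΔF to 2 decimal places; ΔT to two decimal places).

CO₂: 5.35 × ln(483/305) = 5.35 × ln(1.58361) = 5.35 × 0.45971 = 2.4594 W/m².
ΔT = λ ΔF = 0.65 × 2.46 = 1.5990 K.

ΔF = 2.46 W/m²; ΔT = 1.60 K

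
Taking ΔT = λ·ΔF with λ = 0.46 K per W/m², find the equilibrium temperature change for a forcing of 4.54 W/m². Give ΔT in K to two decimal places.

ΔT = 2.09 K

ΔT = λ ΔF = 0.46 × 4.54 = 2.0884 K.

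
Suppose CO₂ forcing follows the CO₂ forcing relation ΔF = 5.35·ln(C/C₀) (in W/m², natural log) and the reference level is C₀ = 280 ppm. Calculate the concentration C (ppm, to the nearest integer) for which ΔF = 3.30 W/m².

Set 5.35 ln(C/280) = 3.30, so ln(C/280) = 3.30/5.35 = 0.61682.
Then C/280 = e^0.61682 = 1.85303, giving C = 280 × 1.85303 = 518.85 ppm.

C ≈ 519 ppm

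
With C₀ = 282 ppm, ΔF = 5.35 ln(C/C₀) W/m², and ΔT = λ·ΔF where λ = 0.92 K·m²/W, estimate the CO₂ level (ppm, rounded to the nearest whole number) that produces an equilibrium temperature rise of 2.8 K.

Required forcing: ΔF = ΔT/λ = 2.8/0.92 = 3.0435 W/m².
Then ln(C/282) = ΔF/5.35 = 3.0435/5.35 = 0.56888.
So C = 282 × e^0.56888 = 282 × 1.76629 = 498.09 ppm.

C ≈ 498 ppm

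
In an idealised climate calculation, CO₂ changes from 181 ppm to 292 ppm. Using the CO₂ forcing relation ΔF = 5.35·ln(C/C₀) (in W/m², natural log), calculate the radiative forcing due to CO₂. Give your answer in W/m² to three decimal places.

CO₂ absorption bands are partially saturated, so forcing scales with the logarithm of the concentration ratio.
CO₂: 5.35 × ln(292/181) = 5.35 × ln(1.61326) = 5.35 × 0.47826 = 2.5587 W/m².

ΔF = 2.559 W/m²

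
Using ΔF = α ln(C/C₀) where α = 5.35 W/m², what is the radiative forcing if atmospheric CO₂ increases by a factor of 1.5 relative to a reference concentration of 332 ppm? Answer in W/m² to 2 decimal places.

ΔF = 5.35 × ln(1.5) = 5.35 × 0.40547 = 2.1693 W/m².

ΔF = 2.17 W/m²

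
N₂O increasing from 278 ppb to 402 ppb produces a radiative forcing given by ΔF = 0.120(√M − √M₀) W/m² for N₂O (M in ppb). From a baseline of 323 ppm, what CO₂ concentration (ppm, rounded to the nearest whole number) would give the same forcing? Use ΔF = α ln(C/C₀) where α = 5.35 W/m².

N₂O forcing: 0.120 × (√402 − √278) = 0.120 × (20.0499 − 16.6733) = 0.120 × 3.3766 = 0.40519 W/m².
Set 5.35 ln(C/323) = 0.40519: ln(C/323) = 0.40519/5.35 = 0.07574, so C = 323 × e^0.07574 = 323 × 1.07868 = 348.41 ppm.

C ≈ 348 ppm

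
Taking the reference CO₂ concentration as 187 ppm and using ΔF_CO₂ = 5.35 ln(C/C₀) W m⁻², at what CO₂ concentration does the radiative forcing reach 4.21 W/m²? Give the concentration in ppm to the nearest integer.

Set 5.35 ln(C/187) = 4.21, so ln(C/187) = 4.21/5.35 = 0.78692.
Then C/187 = e^0.78692 = 2.19662, giving C = 187 × 2.19662 = 410.77 ppm.

C ≈ 411 ppm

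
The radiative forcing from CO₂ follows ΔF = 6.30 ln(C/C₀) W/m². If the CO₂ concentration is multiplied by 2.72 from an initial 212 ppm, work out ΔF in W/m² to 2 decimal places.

Because the forcing depends only on the ratio C/C₀, the initial concentration does not enter.
ΔF = 6.30 × ln(2.72) = 6.30 × 1.00063 = 6.3040 W/m².

ΔF = 6.30 W/m²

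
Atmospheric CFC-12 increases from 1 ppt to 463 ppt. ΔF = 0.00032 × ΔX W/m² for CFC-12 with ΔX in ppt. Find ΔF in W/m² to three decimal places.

ΔF = 0.148 W/m²

CFC-12: ΔF = 0.00032 × (463 − 1) = 0.00032 × 462 = 0.1478 W/m².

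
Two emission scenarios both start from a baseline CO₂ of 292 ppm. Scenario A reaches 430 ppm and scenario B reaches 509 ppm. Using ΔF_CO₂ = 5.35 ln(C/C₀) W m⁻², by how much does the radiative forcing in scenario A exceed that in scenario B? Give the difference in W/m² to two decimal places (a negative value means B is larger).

ΔF_A = 5.35 ln(430/292) = 5.35 × 0.38703 = 2.0706 W/m².
ΔF_B = 5.35 ln(509/292) = 5.35 × 0.55569 = 2.9729 W/m².
Difference: 2.0706 − 2.9729 = -0.9023 W/m².

ΔF_A − ΔF_B = -0.90 W/m²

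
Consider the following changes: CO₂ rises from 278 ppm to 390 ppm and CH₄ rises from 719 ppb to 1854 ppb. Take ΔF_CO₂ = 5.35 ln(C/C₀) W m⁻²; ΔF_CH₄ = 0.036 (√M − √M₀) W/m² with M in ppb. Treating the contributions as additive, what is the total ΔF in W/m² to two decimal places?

ΔF = 2.40 W/m²

CO₂: 5.35 × ln(390/278) = 5.35 × ln(1.40288) = 5.35 × 0.33853 = 1.8111 W/m².
CH₄: 0.036 × (√1854 − √719) = 0.036 × (43.0581 − 26.8142) = 0.036 × 16.2439 = 0.5848 W/m².
Total ΔF = 1.8111 + 0.5848 = 2.3959 W/m².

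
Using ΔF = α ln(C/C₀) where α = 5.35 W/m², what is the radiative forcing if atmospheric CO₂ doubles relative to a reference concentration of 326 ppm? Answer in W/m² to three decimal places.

Because the forcing depends only on the ratio C/C₀, the initial concentration does not enter.
ΔF = 5.35 × ln(2) = 5.35 × 0.69315 = 3.7084 W/m².

ΔF = 3.708 W/m²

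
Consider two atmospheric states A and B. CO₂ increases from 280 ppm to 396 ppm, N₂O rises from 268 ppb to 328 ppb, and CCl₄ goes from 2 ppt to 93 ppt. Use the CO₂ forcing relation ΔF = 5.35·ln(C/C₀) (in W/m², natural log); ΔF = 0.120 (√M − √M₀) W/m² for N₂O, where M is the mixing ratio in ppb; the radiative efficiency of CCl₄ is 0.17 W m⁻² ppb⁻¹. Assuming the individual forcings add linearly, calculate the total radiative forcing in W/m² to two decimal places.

CO₂: 5.35 × ln(396/280) = 5.35 × ln(1.41429) = 5.35 × 0.34663 = 1.8545 W/m².
N₂O: 0.120 × (√328 − √268) = 0.120 × (18.1108 − 16.3707) = 0.120 × 1.7401 = 0.2088 W/m².
CCl₄: Δ = 93 − 2 = 91 ppt = 0.091 ppb; ΔF = 0.17 × 0.091 = 0.0155 W/m².
Total ΔF = 1.8545 + 0.2088 + 0.0155 = 2.0788 W/m².

ΔF = 2.08 W/m²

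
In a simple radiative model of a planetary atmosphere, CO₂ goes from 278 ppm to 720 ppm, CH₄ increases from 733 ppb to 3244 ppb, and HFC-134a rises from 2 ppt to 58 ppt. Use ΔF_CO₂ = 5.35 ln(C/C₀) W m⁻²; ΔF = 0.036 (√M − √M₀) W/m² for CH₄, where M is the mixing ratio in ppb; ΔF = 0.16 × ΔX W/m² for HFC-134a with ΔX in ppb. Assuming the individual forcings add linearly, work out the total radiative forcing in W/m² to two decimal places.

ΔF = 6.18 W/m²

CO₂: 5.35 × ln(720/278) = 5.35 × ln(2.58993) = 5.35 × 0.95163 = 5.0912 W/m².
CH₄: 0.036 × (√3244 − √733) = 0.036 × (56.9561 − 27.0740) = 0.036 × 29.8821 = 1.0758 W/m².
HFC-134a: Δ = 58 − 2 = 56 ppt = 0.056 ppb; ΔF = 0.16 × 0.056 = 0.0090 W/m².
Total ΔF = 5.0912 + 1.0758 + 0.0090 = 6.1760 W/m².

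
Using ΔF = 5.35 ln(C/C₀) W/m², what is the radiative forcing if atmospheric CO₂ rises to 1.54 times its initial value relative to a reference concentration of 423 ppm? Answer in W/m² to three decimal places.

ΔF = 5.35 × ln(1.54) = 5.35 × 0.43178 = 2.3100 W/m².

ΔF = 2.310 W/m²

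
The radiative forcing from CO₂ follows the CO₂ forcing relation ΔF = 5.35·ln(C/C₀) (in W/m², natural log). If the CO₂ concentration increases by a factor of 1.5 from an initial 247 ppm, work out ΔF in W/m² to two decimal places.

ΔF = 2.17 W/m²

ΔF = 5.35 × ln(1.5) = 5.35 × 0.40547 = 2.1693 W/m².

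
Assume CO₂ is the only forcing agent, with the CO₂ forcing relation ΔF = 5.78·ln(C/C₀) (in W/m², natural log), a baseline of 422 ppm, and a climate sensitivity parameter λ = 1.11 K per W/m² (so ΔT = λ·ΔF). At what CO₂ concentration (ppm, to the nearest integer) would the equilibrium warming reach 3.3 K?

C ≈ 706 ppm

Required forcing: ΔF = ΔT/λ = 3.3/1.11 = 2.9730 W/m².
Then ln(C/422) = ΔF/5.78 = 2.9730/5.78 = 0.51436.
So C = 422 × e^0.51436 = 422 × 1.67257 = 705.82 ppm.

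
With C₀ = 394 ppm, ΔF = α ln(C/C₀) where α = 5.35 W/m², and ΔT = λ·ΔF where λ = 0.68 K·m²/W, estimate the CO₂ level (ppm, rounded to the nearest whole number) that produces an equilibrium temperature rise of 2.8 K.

C ≈ 851 ppm

Required forcing: ΔF = ΔT/λ = 2.8/0.68 = 4.1176 W/m².
Then ln(C/394) = ΔF/5.35 = 4.1176/5.35 = 0.76964.
So C = 394 × e^0.76964 = 394 × 2.15899 = 850.64 ppm.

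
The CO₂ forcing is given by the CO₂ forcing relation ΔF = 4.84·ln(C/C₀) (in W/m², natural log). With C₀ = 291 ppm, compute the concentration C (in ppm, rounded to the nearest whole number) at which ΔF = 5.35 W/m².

C ≈ 879 ppm

Set 4.84 ln(C/291) = 5.35, so ln(C/291) = 5.35/4.84 = 1.10537.
Then C/291 = e^1.10537 = 3.02034, giving C = 291 × 3.02034 = 878.92 ppm.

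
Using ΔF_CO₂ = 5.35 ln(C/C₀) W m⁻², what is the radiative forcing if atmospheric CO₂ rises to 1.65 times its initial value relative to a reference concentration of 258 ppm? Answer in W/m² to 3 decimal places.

ΔF = 2.679 W/m²

ΔF = 5.35 × ln(1.65) = 5.35 × 0.50078 = 2.6792 W/m².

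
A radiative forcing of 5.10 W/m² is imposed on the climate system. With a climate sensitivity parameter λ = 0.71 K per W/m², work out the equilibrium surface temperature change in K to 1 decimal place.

ΔT = λ ΔF = 0.71 × 5.10 = 3.6210 K.

ΔT = 3.6 K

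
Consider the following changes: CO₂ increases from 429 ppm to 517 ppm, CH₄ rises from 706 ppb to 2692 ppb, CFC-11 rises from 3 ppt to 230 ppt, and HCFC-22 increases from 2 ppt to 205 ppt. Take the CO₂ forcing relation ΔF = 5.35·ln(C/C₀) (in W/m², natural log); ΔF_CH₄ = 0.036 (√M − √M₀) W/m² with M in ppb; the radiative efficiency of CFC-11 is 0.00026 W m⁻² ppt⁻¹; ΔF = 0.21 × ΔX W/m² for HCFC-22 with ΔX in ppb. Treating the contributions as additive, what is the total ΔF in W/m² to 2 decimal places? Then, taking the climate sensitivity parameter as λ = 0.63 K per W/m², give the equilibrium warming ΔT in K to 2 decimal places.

CO₂: 5.35 × ln(517/429) = 5.35 × ln(1.20513) = 5.35 × 0.18659 = 0.9983 W/m².
CH₄: 0.036 × (√2692 − √706) = 0.036 × (51.8845 − 26.5707) = 0.036 × 25.3138 = 0.9113 W/m².
CFC-11: ΔF = 0.00026 × (230 − 3) = 0.00026 × 227 = 0.0590 W/m².
HCFC-22: Δ = 205 − 2 = 203 ppt = 0.203 ppb; ΔF = 0.21 × 0.203 = 0.0426 W/m².
Total ΔF = 0.9983 + 0.9113 + 0.0590 + 0.0426 = 2.0112 W/m².
ΔT = λ ΔF = 0.63 × 2.01 = 1.2663 K.

ΔF = 2.01 W/m²; ΔT = 1.27 K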